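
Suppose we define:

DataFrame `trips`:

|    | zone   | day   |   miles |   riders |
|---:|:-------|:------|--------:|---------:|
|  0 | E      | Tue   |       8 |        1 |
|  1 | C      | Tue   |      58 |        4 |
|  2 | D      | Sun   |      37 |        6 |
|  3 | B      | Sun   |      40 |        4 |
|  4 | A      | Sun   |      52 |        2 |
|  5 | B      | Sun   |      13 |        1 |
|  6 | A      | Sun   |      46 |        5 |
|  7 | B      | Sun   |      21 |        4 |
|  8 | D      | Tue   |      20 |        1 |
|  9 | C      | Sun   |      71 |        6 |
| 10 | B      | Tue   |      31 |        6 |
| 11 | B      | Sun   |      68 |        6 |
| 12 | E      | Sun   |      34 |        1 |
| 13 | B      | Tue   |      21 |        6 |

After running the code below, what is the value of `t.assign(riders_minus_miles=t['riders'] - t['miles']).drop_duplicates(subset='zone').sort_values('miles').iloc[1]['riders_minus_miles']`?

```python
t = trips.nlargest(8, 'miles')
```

take 8 rows with largest miles:
   zone  day  miles  riders
9     C  Sun     71       6
11    B  Sun     68       6
1     C  Tue     58       4
4     A  Sun     52       2
6     A  Sun     46       5
3     B  Sun     40       4
2     D  Sun     37       6
12    E  Sun     34       1
add column riders_minus_miles = t['riders'] - t['miles']:
   zone  day  miles  riders  riders_minus_miles
9     C  Sun     71       6                 -65
11    B  Sun     68       6                 -62
1     C  Tue     58       4                 -54
4     A  Sun     52       2                 -50
6     A  Sun     46       5                 -41
3     B  Sun     40       4                 -36
2     D  Sun     37       6                 -31
12    E  Sun     34       1                 -33
drop duplicate zone (keep=first):
   zone  day  miles  riders  riders_minus_miles
9     C  Sun     71       6                 -65
11    B  Sun     68       6                 -62
4     A  Sun     52       2                 -50
2     D  Sun     37       6                 -31
12    E  Sun     34       1                 -33
sort by miles:
   zone  day  miles  riders  riders_minus_miles
12    E  Sun     34       1                 -33
2     D  Sun     37       6                 -31
4     A  Sun     52       2                 -50
11    B  Sun     68       6                 -62
9     C  Sun     71       6                 -65

-31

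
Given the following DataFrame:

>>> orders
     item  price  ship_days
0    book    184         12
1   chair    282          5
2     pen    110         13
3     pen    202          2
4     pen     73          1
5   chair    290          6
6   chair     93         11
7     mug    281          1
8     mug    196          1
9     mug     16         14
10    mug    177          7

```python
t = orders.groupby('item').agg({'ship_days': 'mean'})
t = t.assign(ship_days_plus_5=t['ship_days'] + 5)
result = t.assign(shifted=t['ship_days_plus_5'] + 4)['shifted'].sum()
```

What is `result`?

group by item, mean of ship_days:
       ship_days
item            
book   12.000000
chair   7.333333
mug     5.750000
pen     5.333333
add column ship_days_plus_5 = t['ship_days'] + 5:
       ship_days  ship_days_plus_5
item                              
book   12.000000         17.000000
chair   7.333333         12.333333
mug     5.750000         10.750000
pen     5.333333         10.333333
add column shifted = t['ship_days_plus_5'] + 4:
       ship_days  ship_days_plus_5    shifted
item                                         
book   12.000000         17.000000  21.000000
chair   7.333333         12.333333  16.333333
mug     5.750000         10.750000  14.750000
pen     5.333333         10.333333  14.333333

66.4166666667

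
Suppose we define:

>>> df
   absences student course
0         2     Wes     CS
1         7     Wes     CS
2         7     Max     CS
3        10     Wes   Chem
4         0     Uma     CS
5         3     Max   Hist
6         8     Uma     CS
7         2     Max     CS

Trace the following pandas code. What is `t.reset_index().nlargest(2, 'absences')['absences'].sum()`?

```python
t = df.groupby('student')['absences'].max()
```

18

group by student, max of absences:
student
Max     7
Uma     8
Wes    10
Name: absences, dtype: int64
reset_index():
  student  absences
0     Max         7
1     Uma         8
2     Wes        10
take 2 rows with largest absences:
  student  absences
2     Wes        10
1     Uma         8
Hence 18.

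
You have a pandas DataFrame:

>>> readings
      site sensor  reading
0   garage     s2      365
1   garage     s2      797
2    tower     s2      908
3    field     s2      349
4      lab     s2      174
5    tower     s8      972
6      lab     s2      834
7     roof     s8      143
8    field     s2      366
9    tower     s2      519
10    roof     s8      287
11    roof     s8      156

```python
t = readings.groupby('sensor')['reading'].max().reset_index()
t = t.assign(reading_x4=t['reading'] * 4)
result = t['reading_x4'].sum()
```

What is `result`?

7520

group by sensor, max of reading:
sensor
s2    908
s8    972
Name: reading, dtype: int64
reset_index():
  sensor  reading
0     s2      908
1     s8      972
add column reading_x4 = t['reading'] * 4:
  sensor  reading  reading_x4
0     s2      908        3632
1     s8      972        3888
Taking the sum of column 'reading_x4' gives 7520.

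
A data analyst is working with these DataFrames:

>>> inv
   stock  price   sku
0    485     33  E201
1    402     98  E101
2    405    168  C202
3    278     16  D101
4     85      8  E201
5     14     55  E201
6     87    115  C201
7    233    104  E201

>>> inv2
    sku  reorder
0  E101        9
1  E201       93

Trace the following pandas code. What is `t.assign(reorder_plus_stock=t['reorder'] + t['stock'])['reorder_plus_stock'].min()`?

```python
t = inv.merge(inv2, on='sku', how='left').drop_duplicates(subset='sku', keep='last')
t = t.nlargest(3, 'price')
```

326.0

merge on 'sku' (how='left') → 8 rows:
   stock  price   sku  reorder
0    485     33  E201     93.0
1    402     98  E101      9.0
2    405    168  C202      NaN
3    278     16  D101      NaN
4     85      8  E201     93.0
5     14     55  E201     93.0
6     87    115  C201      NaN
7    233    104  E201     93.0
drop duplicate sku (keep=last):
   stock  price   sku  reorder
1    402     98  E101      9.0
2    405    168  C202      NaN
3    278     16  D101      NaN
6     87    115  C201      NaN
7    233    104  E201     93.0
take 3 rows with largest price:
   stock  price   sku  reorder
2    405    168  C202      NaN
6     87    115  C201      NaN
7    233    104  E201     93.0
add column reorder_plus_stock = t['reorder'] + t['stock']:
   stock  price   sku  reorder  reorder_plus_stock
2    405    168  C202      NaN                 NaN
6     87    115  C201      NaN                 NaN
7    233    104  E201     93.0               326.0
Taking the min of column 'reorder_plus_stock' gives 326.0.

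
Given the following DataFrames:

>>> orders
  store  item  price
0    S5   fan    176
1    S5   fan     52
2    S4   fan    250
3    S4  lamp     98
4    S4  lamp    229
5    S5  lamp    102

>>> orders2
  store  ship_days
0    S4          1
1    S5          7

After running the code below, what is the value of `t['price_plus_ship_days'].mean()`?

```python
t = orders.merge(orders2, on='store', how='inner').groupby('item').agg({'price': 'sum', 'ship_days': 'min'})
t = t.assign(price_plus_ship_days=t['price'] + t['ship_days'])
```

454.5

merge on 'store' (how='inner') → 6 rows:
  store  item  price  ship_days
0    S5   fan    176          7
1    S5   fan     52          7
2    S4   fan    250          1
3    S4  lamp     98          1
4    S4  lamp    229          1
5    S5  lamp    102          7
group by item: sum(price), min(ship_days):
      price  ship_days
item                  
fan     478          1
lamp    429          1
add column price_plus_ship_days = t['price'] + t['ship_days']:
      price  ship_days  price_plus_ship_days
item                                        
fan     478          1                   479
lamp    429          1                   430
The mean of column 'price_plus_ship_days' is 454.5.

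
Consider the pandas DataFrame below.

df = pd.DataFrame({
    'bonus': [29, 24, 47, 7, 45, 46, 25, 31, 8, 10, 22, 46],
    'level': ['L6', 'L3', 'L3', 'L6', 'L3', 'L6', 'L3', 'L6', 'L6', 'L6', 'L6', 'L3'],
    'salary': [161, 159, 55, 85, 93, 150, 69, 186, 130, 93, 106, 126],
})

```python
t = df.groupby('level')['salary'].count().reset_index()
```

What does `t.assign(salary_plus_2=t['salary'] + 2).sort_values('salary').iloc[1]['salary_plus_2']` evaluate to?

group by level, count of salary:
level
L3    5
L6    7
Name: salary, dtype: int64
reset_index():
  level  salary
0    L3       5
1    L6       7
add column salary_plus_2 = t['salary'] + 2:
  level  salary  salary_plus_2
0    L3       5              7
1    L6       7              9
sort by salary:
  level  salary  salary_plus_2
0    L3       5              7
1    L6       7              9
Taking the value at position 1, column 'salary_plus_2' gives 9.

9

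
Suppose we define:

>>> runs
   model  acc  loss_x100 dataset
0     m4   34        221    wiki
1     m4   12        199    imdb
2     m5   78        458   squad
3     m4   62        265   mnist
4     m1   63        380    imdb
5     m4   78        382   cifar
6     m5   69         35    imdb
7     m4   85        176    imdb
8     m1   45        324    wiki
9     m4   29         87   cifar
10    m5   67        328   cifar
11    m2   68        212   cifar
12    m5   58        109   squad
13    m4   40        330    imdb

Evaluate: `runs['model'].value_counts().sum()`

14

value_counts of model:
model
m4    7
m5    4
m1    2
m2    1
Name: count, dtype: int64
Finally, sum of the resulting series = 14.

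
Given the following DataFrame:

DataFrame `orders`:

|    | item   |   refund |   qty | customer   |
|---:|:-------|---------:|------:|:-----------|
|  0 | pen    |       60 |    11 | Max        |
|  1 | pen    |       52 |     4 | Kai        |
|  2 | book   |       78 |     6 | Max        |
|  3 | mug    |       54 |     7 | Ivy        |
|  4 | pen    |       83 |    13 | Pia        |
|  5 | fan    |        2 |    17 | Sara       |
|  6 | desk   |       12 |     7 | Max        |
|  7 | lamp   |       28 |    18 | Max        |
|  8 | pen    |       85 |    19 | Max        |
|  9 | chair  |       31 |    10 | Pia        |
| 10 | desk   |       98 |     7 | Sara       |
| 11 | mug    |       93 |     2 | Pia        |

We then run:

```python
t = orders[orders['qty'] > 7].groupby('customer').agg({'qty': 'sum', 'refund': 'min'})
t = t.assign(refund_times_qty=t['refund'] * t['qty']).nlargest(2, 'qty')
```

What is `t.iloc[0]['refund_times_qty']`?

filter rows where qty > 7:
    item  refund  qty customer
0    pen      60   11      Max
4    pen      83   13      Pia
5    fan       2   17     Sara
7   lamp      28   18      Max
8    pen      85   19      Max
9  chair      31   10      Pia
group by customer: sum(qty), min(refund):
          qty  refund
customer             
Max        48      28
Pia        23      31
Sara       17       2
add column refund_times_qty = t['refund'] * t['qty']:
          qty  refund  refund_times_qty
customer                               
Max        48      28              1344
Pia        23      31               713
Sara       17       2                34
take 2 rows with largest qty:
          qty  refund  refund_times_qty
customer                               
Max        48      28              1344
Pia        23      31               713

1344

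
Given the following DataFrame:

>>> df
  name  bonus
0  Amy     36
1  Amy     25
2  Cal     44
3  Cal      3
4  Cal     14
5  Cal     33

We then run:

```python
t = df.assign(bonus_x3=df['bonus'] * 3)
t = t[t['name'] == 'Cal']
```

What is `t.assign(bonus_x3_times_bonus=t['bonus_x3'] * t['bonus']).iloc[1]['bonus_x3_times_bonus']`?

add column bonus_x3 = df['bonus'] * 3:
  name  bonus  bonus_x3
0  Amy     36       108
1  Amy     25        75
2  Cal     44       132
3  Cal      3         9
4  Cal     14        42
5  Cal     33        99
filter rows where name == 'Cal':
  name  bonus  bonus_x3
2  Cal     44       132
3  Cal      3         9
4  Cal     14        42
5  Cal     33        99
add column bonus_x3_times_bonus = t['bonus_x3'] * t['bonus']:
  name  bonus  bonus_x3  bonus_x3_times_bonus
2  Cal     44       132                  5808
3  Cal      3         9                    27
4  Cal     14        42                   588
5  Cal     33        99                  3267

27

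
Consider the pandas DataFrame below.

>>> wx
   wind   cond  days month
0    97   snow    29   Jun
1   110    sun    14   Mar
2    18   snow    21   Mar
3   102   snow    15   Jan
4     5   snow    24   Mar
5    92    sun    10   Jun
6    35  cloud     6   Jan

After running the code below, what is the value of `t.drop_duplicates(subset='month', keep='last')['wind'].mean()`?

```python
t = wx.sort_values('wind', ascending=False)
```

44.0

sort by wind descending:
   wind   cond  days month
1   110    sun    14   Mar
3   102   snow    15   Jan
0    97   snow    29   Jun
5    92    sun    10   Jun
6    35  cloud     6   Jan
2    18   snow    21   Mar
4     5   snow    24   Mar
drop duplicate month (keep=last):
   wind   cond  days month
5    92    sun    10   Jun
6    35  cloud     6   Jan
4     5   snow    24   Mar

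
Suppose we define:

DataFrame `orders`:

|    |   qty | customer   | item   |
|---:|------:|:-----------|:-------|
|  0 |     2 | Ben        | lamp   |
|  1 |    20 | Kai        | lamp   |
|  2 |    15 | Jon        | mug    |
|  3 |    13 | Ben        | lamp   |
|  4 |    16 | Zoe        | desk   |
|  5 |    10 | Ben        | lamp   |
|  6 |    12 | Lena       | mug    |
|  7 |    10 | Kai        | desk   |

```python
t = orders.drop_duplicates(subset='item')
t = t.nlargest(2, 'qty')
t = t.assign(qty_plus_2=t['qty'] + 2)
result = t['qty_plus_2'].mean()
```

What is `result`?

drop duplicate item (keep=first):
   qty customer  item
0    2      Ben  lamp
2   15      Jon   mug
4   16      Zoe  desk
take 2 rows with largest qty:
   qty customer  item
4   16      Zoe  desk
2   15      Jon   mug
add column qty_plus_2 = t['qty'] + 2:
   qty customer  item  qty_plus_2
4   16      Zoe  desk          18
2   15      Jon   mug          17
Hence 17.5.

17.5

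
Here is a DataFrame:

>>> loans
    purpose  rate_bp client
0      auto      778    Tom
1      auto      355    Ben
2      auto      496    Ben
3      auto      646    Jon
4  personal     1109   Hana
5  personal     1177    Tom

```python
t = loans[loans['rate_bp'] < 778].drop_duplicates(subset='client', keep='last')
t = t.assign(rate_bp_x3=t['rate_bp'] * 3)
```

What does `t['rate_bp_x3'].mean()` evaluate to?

1713.0

filter rows where rate_bp < 778:
  purpose  rate_bp client
1    auto      355    Ben
2    auto      496    Ben
3    auto      646    Jon
drop duplicate client (keep=last):
  purpose  rate_bp client
2    auto      496    Ben
3    auto      646    Jon
add column rate_bp_x3 = t['rate_bp'] * 3:
  purpose  rate_bp client  rate_bp_x3
2    auto      496    Ben        1488
3    auto      646    Jon        1938
mean of column 'rate_bp_x3' → 1713.0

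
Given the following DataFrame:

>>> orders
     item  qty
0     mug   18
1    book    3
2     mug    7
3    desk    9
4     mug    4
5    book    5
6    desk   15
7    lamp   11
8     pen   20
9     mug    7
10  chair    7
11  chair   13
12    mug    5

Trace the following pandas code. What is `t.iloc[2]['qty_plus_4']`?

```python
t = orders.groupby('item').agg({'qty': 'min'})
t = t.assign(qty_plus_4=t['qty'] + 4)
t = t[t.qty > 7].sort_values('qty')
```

24

group by item, min of qty:
       qty
item      
book     3
chair    7
desk     9
lamp    11
mug      4
pen     20
add column qty_plus_4 = t['qty'] + 4:
       qty  qty_plus_4
item                  
book     3           7
chair    7          11
desk     9          13
lamp    11          15
mug      4           8
pen     20          24
filter rows where qty > 7:
      qty  qty_plus_4
item                 
desk    9          13
lamp   11          15
pen    20          24
sort by qty:
      qty  qty_plus_4
item                 
desk    9          13
lamp   11          15
pen    20          24
Then the value at position 2, column 'qty_plus_4': 24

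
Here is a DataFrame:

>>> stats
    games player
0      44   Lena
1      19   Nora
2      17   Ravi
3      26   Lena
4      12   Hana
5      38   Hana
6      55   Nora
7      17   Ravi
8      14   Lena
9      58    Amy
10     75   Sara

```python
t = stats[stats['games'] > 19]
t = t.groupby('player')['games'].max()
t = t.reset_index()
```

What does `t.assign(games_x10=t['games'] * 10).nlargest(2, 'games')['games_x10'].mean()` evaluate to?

filter rows where games > 19:
    games player
0      44   Lena
3      26   Lena
5      38   Hana
6      55   Nora
9      58    Amy
10     75   Sara
group by player, max of games:
player
Amy     58
Hana    38
Lena    44
Nora    55
Sara    75
Name: games, dtype: int64
reset_index():
  player  games
0    Amy     58
1   Hana     38
2   Lena     44
3   Nora     55
4   Sara     75
add column games_x10 = t['games'] * 10:
  player  games  games_x10
0    Amy     58        580
1   Hana     38        380
2   Lena     44        440
3   Nora     55        550
4   Sara     75        750
take 2 rows with largest games:
  player  games  games_x10
4   Sara     75        750
0    Amy     58        580
The mean of column 'games_x10' is 665.0.

665.0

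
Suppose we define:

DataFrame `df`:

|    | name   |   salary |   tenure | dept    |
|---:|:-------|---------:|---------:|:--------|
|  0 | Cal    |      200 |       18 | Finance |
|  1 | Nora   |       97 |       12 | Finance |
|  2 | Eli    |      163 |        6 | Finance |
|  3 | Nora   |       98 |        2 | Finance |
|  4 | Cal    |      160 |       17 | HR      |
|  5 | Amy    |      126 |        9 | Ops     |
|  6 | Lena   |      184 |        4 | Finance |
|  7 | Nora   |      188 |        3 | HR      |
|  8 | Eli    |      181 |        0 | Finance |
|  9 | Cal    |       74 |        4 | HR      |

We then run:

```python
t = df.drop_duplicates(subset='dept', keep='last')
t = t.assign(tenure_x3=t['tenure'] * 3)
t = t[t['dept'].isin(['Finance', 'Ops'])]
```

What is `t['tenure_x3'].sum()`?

27

drop duplicate dept (keep=last):
  name  salary  tenure     dept
5  Amy     126       9      Ops
8  Eli     181       0  Finance
9  Cal      74       4       HR
add column tenure_x3 = t['tenure'] * 3:
  name  salary  tenure     dept  tenure_x3
5  Amy     126       9      Ops         27
8  Eli     181       0  Finance          0
9  Cal      74       4       HR         12
filter rows where dept in ['Finance', 'Ops']:
  name  salary  tenure     dept  tenure_x3
5  Amy     126       9      Ops         27
8  Eli     181       0  Finance          0
Then the sum of column 'tenure_x3': 27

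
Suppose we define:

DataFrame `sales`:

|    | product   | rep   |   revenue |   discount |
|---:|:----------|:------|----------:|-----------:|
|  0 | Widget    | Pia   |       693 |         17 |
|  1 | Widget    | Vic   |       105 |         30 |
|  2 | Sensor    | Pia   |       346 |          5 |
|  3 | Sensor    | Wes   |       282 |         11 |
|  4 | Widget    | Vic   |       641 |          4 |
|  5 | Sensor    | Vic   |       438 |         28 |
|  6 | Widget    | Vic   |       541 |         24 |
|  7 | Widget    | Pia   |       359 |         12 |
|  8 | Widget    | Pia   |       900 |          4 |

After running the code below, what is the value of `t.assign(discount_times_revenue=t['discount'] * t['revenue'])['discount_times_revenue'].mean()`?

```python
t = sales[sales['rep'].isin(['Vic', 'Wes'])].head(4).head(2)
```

3126.0

filter rows where rep in ['Vic', 'Wes']:
  product  rep  revenue  discount
1  Widget  Vic      105        30
3  Sensor  Wes      282        11
4  Widget  Vic      641         4
5  Sensor  Vic      438        28
6  Widget  Vic      541        24
take first 4 rows:
  product  rep  revenue  discount
1  Widget  Vic      105        30
3  Sensor  Wes      282        11
4  Widget  Vic      641         4
5  Sensor  Vic      438        28
take first 2 rows:
  product  rep  revenue  discount
1  Widget  Vic      105        30
3  Sensor  Wes      282        11
add column discount_times_revenue = t['discount'] * t['revenue']:
  product  rep  revenue  discount  discount_times_revenue
1  Widget  Vic      105        30                    3150
3  Sensor  Wes      282        11                    3102
Finally, mean of column 'discount_times_revenue' = 3126.0.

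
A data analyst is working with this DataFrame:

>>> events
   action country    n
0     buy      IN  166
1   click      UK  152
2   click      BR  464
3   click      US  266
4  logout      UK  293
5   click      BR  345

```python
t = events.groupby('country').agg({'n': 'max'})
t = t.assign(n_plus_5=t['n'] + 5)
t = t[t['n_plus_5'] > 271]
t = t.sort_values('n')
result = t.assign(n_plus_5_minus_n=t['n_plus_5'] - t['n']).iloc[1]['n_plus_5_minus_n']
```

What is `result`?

group by country, max of n:
           n
country     
BR       464
IN       166
UK       293
US       266
add column n_plus_5 = t['n'] + 5:
           n  n_plus_5
country               
BR       464       469
IN       166       171
UK       293       298
US       266       271
filter rows where n_plus_5 > 271:
           n  n_plus_5
country               
BR       464       469
UK       293       298
sort by n:
           n  n_plus_5
country               
UK       293       298
BR       464       469
add column n_plus_5_minus_n = t['n_plus_5'] - t['n']:
           n  n_plus_5  n_plus_5_minus_n
country                                 
UK       293       298                 5
BR       464       469                 5

5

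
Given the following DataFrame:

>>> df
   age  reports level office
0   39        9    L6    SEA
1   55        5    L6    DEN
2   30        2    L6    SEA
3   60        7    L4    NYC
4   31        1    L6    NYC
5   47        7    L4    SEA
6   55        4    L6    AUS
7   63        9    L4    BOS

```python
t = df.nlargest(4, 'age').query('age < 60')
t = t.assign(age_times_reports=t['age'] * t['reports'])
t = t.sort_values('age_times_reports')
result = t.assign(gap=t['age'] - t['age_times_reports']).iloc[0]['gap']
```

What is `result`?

-165

take 4 rows with largest age:
   age  reports level office
7   63        9    L4    BOS
3   60        7    L4    NYC
1   55        5    L6    DEN
6   55        4    L6    AUS
filter rows where age < 60:
   age  reports level office
1   55        5    L6    DEN
6   55        4    L6    AUS
add column age_times_reports = t['age'] * t['reports']:
   age  reports level office  age_times_reports
1   55        5    L6    DEN                275
6   55        4    L6    AUS                220
sort by age_times_reports:
   age  reports level office  age_times_reports
6   55        4    L6    AUS                220
1   55        5    L6    DEN                275
add column gap = t['age'] - t['age_times_reports']:
   age  reports level office  age_times_reports  gap
6   55        4    L6    AUS                220 -165
1   55        5    L6    DEN                275 -220
Reading off the value at position 0, column 'gap', we get -165.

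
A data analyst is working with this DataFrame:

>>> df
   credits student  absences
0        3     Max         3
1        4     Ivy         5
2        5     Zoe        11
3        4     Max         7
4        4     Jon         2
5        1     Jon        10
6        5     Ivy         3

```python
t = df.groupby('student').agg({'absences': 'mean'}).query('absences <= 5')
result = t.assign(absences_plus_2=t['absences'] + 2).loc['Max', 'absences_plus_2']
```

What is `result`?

group by student, mean of absences:
         absences
student          
Ivy           4.0
Jon           6.0
Max           5.0
Zoe          11.0
filter rows where absences <= 5:
         absences
student          
Ivy           4.0
Max           5.0
add column absences_plus_2 = t['absences'] + 2:
         absences  absences_plus_2
student                           
Ivy           4.0              6.0
Max           5.0              7.0
The value at row 'Max', column 'absences_plus_2' is 7.0.

7.0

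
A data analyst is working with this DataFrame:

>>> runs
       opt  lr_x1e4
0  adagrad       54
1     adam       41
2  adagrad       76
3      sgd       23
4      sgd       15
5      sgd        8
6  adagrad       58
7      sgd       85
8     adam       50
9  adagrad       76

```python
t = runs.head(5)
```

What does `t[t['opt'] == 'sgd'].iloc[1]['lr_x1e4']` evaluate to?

15

take first 5 rows:
       opt  lr_x1e4
0  adagrad       54
1     adam       41
2  adagrad       76
3      sgd       23
4      sgd       15
filter rows where opt == 'sgd':
   opt  lr_x1e4
3  sgd       23
4  sgd       15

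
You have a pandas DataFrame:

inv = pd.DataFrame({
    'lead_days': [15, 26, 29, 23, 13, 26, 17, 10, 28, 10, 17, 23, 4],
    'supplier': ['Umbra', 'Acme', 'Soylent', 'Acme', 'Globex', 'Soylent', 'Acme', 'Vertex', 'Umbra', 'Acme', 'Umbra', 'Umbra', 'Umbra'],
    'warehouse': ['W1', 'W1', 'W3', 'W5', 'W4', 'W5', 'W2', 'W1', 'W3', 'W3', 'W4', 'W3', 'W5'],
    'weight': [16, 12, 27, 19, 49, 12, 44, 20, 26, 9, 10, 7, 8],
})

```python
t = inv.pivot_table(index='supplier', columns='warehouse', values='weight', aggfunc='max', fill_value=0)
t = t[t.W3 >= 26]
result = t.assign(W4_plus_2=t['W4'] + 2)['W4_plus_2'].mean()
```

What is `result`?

7.0

pivot: rows=supplier, cols=warehouse, max(weight):
warehouse  W1  W2  W3  W4  W5
supplier                     
Acme       12  44   9   0  19
Globex      0   0   0  49   0
Soylent     0   0  27   0  12
Umbra      16   0  26  10   8
Vertex     20   0   0   0   0
filter rows where W3 >= 26:
warehouse  W1  W2  W3  W4  W5
supplier                     
Soylent     0   0  27   0  12
Umbra      16   0  26  10   8
add column W4_plus_2 = t['W4'] + 2:
warehouse  W1  W2  W3  W4  W5  W4_plus_2
supplier                                
Soylent     0   0  27   0  12          2
Umbra      16   0  26  10   8         12
Taking the mean of column 'W4_plus_2' gives 7.0.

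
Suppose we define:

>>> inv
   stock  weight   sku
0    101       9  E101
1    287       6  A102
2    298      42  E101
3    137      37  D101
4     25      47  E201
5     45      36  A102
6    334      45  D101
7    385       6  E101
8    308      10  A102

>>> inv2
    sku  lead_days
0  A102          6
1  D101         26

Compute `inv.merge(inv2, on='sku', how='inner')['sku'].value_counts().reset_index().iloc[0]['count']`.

merge on 'sku' (how='inner') → 5 rows:
   stock  weight   sku  lead_days
0    287       6  A102          6
1    137      37  D101         26
2     45      36  A102          6
3    334      45  D101         26
4    308      10  A102          6
value_counts of sku:
sku
A102    3
D101    2
Name: count, dtype: int64
reset_index():
    sku  count
0  A102      3
1  D101      2
value at position 0, column 'count' → 3

3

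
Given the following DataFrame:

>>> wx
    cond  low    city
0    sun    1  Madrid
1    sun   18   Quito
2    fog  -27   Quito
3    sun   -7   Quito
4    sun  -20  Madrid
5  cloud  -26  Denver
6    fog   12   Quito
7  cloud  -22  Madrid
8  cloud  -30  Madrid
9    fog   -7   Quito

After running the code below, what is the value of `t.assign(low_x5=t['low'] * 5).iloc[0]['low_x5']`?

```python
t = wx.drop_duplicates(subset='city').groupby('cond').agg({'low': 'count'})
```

5

drop duplicate city (keep=first):
    cond  low    city
0    sun    1  Madrid
1    sun   18   Quito
5  cloud  -26  Denver
group by cond, count of low:
       low
cond      
cloud    1
sun      2
add column low_x5 = t['low'] * 5:
       low  low_x5
cond              
cloud    1       5
sun      2      10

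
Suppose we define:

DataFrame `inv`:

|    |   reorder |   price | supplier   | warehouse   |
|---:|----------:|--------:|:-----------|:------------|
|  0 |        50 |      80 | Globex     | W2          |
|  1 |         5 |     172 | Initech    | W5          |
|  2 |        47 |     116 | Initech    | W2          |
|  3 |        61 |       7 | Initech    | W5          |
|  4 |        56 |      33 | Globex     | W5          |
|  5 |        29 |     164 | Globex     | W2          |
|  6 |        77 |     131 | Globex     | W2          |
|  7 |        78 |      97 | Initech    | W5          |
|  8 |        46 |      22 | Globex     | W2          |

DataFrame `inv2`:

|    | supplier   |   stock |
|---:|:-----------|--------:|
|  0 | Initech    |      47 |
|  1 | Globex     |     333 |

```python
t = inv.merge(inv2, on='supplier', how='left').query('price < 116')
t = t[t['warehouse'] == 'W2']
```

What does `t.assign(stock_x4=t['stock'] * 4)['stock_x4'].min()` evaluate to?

merge on 'supplier' (how='left') → 9 rows:
   reorder  price supplier warehouse  stock
0       50     80   Globex        W2    333
1        5    172  Initech        W5     47
2       47    116  Initech        W2     47
3       61      7  Initech        W5     47
4       56     33   Globex        W5    333
5       29    164   Globex        W2    333
6       77    131   Globex        W2    333
7       78     97  Initech        W5     47
8       46     22   Globex        W2    333
filter rows where price < 116:
   reorder  price supplier warehouse  stock
0       50     80   Globex        W2    333
3       61      7  Initech        W5     47
4       56     33   Globex        W5    333
7       78     97  Initech        W5     47
8       46     22   Globex        W2    333
filter rows where warehouse == 'W2':
   reorder  price supplier warehouse  stock
0       50     80   Globex        W2    333
8       46     22   Globex        W2    333
add column stock_x4 = t['stock'] * 4:
   reorder  price supplier warehouse  stock  stock_x4
0       50     80   Globex        W2    333      1332
8       46     22   Globex        W2    333      1332
min of column 'stock_x4' → 1332

1332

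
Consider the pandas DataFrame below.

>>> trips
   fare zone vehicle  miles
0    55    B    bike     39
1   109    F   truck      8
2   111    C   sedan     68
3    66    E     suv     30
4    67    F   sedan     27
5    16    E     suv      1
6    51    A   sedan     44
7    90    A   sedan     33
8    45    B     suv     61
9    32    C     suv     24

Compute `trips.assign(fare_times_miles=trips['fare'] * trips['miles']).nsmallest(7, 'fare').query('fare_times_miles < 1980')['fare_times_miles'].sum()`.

2593

add column fare_times_miles = trips['fare'] * trips['miles']:
   fare zone vehicle  miles  fare_times_miles
0    55    B    bike     39              2145
1   109    F   truck      8               872
2   111    C   sedan     68              7548
3    66    E     suv     30              1980
4    67    F   sedan     27              1809
5    16    E     suv      1                16
6    51    A   sedan     44              2244
7    90    A   sedan     33              2970
8    45    B     suv     61              2745
9    32    C     suv     24               768
take 7 rows with smallest fare:
   fare zone vehicle  miles  fare_times_miles
5    16    E     suv      1                16
9    32    C     suv     24               768
8    45    B     suv     61              2745
6    51    A   sedan     44              2244
0    55    B    bike     39              2145
3    66    E     suv     30              1980
4    67    F   sedan     27              1809
filter rows where fare_times_miles < 1980:
   fare zone vehicle  miles  fare_times_miles
5    16    E     suv      1                16
9    32    C     suv     24               768
4    67    F   sedan     27              1809
Hence 2593.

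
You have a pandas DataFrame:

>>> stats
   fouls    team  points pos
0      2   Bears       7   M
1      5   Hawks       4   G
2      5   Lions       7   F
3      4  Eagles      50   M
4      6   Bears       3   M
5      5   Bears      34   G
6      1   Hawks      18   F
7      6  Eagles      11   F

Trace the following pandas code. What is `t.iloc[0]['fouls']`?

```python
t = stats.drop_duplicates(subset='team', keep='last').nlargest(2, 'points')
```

drop duplicate team (keep=last):
   fouls    team  points pos
2      5   Lions       7   F
5      5   Bears      34   G
6      1   Hawks      18   F
7      6  Eagles      11   F
take 2 rows with largest points:
   fouls   team  points pos
5      5  Bears      34   G
6      1  Hawks      18   F
value at position 0, column 'fouls' → 5

5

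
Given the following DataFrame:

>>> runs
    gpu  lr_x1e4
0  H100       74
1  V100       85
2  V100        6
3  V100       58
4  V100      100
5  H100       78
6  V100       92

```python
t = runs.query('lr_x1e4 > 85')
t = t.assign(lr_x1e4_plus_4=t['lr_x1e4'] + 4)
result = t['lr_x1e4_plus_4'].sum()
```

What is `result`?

filter rows where lr_x1e4 > 85:
    gpu  lr_x1e4
4  V100      100
6  V100       92
add column lr_x1e4_plus_4 = t['lr_x1e4'] + 4:
    gpu  lr_x1e4  lr_x1e4_plus_4
4  V100      100             104
6  V100       92              96
Taking the sum of column 'lr_x1e4_plus_4' gives 200.

200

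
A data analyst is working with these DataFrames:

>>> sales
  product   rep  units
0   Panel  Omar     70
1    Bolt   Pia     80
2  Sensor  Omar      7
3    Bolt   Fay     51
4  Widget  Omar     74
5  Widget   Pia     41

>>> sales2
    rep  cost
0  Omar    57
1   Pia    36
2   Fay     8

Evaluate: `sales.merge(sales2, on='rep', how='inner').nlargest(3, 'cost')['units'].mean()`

50.3333333333

merge on 'rep' (how='inner') → 6 rows:
  product   rep  units  cost
0   Panel  Omar     70    57
1    Bolt   Pia     80    36
2  Sensor  Omar      7    57
3    Bolt   Fay     51     8
4  Widget  Omar     74    57
5  Widget   Pia     41    36
take 3 rows with largest cost:
  product   rep  units  cost
0   Panel  Omar     70    57
2  Sensor  Omar      7    57
4  Widget  Omar     74    57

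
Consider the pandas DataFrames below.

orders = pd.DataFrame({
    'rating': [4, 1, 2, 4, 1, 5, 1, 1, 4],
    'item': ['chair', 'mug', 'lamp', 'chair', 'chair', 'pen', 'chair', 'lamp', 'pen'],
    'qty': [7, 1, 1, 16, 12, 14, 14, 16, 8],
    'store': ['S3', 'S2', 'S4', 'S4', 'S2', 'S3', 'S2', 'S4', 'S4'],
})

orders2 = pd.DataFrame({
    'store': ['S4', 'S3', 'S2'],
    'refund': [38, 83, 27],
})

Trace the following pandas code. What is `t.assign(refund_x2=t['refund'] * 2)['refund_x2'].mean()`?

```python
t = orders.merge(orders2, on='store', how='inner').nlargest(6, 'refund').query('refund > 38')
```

merge on 'store' (how='inner') → 9 rows:
   rating   item  qty store  refund
0       4  chair    7    S3      83
1       1    mug    1    S2      27
2       2   lamp    1    S4      38
3       4  chair   16    S4      38
4       1  chair   12    S2      27
5       5    pen   14    S3      83
6       1  chair   14    S2      27
7       1   lamp   16    S4      38
8       4    pen    8    S4      38
take 6 rows with largest refund:
   rating   item  qty store  refund
0       4  chair    7    S3      83
5       5    pen   14    S3      83
2       2   lamp    1    S4      38
3       4  chair   16    S4      38
7       1   lamp   16    S4      38
8       4    pen    8    S4      38
filter rows where refund > 38:
   rating   item  qty store  refund
0       4  chair    7    S3      83
5       5    pen   14    S3      83
add column refund_x2 = t['refund'] * 2:
   rating   item  qty store  refund  refund_x2
0       4  chair    7    S3      83        166
5       5    pen   14    S3      83        166

166.0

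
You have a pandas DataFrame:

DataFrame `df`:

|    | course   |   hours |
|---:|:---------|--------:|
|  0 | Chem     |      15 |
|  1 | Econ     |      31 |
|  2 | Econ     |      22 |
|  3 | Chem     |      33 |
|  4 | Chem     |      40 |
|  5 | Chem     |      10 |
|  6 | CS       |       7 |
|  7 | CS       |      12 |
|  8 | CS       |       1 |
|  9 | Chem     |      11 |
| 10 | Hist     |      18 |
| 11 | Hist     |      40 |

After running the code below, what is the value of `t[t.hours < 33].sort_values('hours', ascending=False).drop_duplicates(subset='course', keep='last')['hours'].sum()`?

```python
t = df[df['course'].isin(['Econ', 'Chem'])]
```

filter rows where course in ['Econ', 'Chem']:
  course  hours
0   Chem     15
1   Econ     31
2   Econ     22
3   Chem     33
4   Chem     40
5   Chem     10
9   Chem     11
filter rows where hours < 33:
  course  hours
0   Chem     15
1   Econ     31
2   Econ     22
5   Chem     10
9   Chem     11
sort by hours descending:
  course  hours
1   Econ     31
2   Econ     22
0   Chem     15
9   Chem     11
5   Chem     10
drop duplicate course (keep=last):
  course  hours
2   Econ     22
5   Chem     10
Reading off the sum of column 'hours', we get 32.

32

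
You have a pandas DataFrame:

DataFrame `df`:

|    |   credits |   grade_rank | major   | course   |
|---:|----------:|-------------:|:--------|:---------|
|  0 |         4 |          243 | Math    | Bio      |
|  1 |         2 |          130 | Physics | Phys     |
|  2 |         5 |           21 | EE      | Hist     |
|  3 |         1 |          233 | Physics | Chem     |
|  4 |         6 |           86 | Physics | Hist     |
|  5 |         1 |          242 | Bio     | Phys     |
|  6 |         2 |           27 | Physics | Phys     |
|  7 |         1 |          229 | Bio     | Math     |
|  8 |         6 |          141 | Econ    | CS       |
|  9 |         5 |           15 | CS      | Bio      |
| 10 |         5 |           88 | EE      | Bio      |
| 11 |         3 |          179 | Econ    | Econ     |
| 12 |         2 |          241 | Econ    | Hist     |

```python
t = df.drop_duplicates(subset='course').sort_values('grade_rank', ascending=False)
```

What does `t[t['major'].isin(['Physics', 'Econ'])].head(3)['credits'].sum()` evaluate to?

drop duplicate course (keep=first):
    credits  grade_rank    major course
0         4         243     Math    Bio
1         2         130  Physics   Phys
2         5          21       EE   Hist
3         1         233  Physics   Chem
7         1         229      Bio   Math
8         6         141     Econ     CS
11        3         179     Econ   Econ
sort by grade_rank descending:
    credits  grade_rank    major course
0         4         243     Math    Bio
3         1         233  Physics   Chem
7         1         229      Bio   Math
11        3         179     Econ   Econ
8         6         141     Econ     CS
1         2         130  Physics   Phys
2         5          21       EE   Hist
filter rows where major in ['Physics', 'Econ']:
    credits  grade_rank    major course
3         1         233  Physics   Chem
11        3         179     Econ   Econ
8         6         141     Econ     CS
1         2         130  Physics   Phys
take first 3 rows:
    credits  grade_rank    major course
3         1         233  Physics   Chem
11        3         179     Econ   Econ
8         6         141     Econ     CS
Hence 10.

10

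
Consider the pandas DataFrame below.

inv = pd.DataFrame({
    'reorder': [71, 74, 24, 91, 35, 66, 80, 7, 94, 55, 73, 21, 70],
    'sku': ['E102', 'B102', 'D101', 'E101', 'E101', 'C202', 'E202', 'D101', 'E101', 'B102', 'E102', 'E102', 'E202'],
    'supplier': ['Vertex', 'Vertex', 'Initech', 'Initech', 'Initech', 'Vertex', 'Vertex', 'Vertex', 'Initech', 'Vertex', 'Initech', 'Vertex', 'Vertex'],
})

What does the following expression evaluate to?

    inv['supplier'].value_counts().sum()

13

value_counts of supplier:
supplier
Vertex     8
Initech    5
Name: count, dtype: int64
Finally, sum of the resulting series = 13.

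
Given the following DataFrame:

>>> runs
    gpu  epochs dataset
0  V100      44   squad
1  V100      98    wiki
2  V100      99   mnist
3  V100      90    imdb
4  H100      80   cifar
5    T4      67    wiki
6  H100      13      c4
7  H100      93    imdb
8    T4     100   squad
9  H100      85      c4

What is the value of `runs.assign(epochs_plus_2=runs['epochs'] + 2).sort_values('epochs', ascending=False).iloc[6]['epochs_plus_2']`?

82

add column epochs_plus_2 = runs['epochs'] + 2:
    gpu  epochs dataset  epochs_plus_2
0  V100      44   squad             46
1  V100      98    wiki            100
2  V100      99   mnist            101
3  V100      90    imdb             92
4  H100      80   cifar             82
5    T4      67    wiki             69
6  H100      13      c4             15
7  H100      93    imdb             95
8    T4     100   squad            102
9  H100      85      c4             87
sort by epochs descending:
    gpu  epochs dataset  epochs_plus_2
8    T4     100   squad            102
2  V100      99   mnist            101
1  V100      98    wiki            100
7  H100      93    imdb             95
3  V100      90    imdb             92
9  H100      85      c4             87
4  H100      80   cifar             82
5    T4      67    wiki             69
0  V100      44   squad             46
6  H100      13      c4             15
Hence 82.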